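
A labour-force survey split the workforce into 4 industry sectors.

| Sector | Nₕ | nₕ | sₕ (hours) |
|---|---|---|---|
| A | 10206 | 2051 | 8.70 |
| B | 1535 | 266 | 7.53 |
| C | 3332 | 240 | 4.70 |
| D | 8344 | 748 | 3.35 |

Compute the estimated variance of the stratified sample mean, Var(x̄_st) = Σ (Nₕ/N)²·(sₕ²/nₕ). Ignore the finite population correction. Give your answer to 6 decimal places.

0.011694

N = 23417; Wₕ = Nₕ/N.
sector A: (10206/23417)²·8.70²/2051 = 0.007010056
sector B: (1535/23417)²·7.53²/266 = 0.000915931
sector C: (3332/23417)²·4.70²/240 = 0.001863511
sector D: (8344/23417)²·3.35²/748 = 0.001904908
Sum = 0.011694406 → 0.011694.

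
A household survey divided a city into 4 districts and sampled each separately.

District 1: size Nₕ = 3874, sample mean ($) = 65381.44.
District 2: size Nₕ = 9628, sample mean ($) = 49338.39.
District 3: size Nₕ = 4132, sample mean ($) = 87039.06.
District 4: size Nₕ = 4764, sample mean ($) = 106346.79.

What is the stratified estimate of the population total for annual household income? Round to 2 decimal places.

1594599220.96

Population total = Σ Nₕ·x̄ₕ (each stratum's size times its mean).
3874·65381.44 + 9628·49338.39 + 4132·87039.06 + 4764·106346.79 = 253287698.56 + 475030018.92 + 359645395.92 + 506636107.56 = 1594599220.96.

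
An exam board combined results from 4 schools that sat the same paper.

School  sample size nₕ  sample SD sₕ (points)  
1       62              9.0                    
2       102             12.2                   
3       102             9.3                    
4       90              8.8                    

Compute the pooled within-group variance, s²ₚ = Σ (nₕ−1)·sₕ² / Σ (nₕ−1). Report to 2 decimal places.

101.14

Degrees of freedom: 61 + 101 + 101 + 89 = 352.
Σ(nₕ−1)sₕ² = 61·81 + 101·148.84 + 101·86.49 + 89·77.44 = 35601.49.
s²ₚ = 35601.49 / 352 = 101.1406... → 101.14.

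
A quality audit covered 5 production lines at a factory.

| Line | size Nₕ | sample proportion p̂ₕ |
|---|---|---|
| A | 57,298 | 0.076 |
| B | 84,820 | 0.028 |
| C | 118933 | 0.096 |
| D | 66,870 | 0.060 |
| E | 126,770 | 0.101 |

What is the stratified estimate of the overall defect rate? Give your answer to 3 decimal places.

0.077

Wₕ = Nₕ/N with N = 454691: 0.1260, 0.1865, 0.2616, 0.1471, 0.2788.
p̂_st = 0.1260·0.076 + 0.1865·0.028 + 0.2616·0.096 + 0.1471·0.060 + 0.2788·0.101 ≈ 0.07689... → 0.077.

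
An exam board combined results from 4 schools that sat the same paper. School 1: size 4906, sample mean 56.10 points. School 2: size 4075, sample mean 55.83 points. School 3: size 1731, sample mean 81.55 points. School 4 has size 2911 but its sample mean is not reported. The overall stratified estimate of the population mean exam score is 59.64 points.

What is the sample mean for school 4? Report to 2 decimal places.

57.91

Σ Nₕx̄ₕ = N·μ, so 2911·x̄_4 = 13623·59.64 − (4906·56.10 + 4075·55.83 + 1731·81.55).
= 812475.72 − 643896.9 = 168578.82.
x̄_4 = 168578.82 / 2911 = 57.9110... → 57.91.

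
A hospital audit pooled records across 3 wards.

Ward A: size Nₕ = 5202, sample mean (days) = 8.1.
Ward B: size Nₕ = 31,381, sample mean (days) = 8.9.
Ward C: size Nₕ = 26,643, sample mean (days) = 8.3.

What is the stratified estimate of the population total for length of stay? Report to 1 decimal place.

542564.0

Estimate total by summing Nₕ·x̄ₕ over strata.
5202·8.1 + 31381·8.9 + 26643·8.3 = 42136.2 + 279290.9 + 221136.9 = 542564.0.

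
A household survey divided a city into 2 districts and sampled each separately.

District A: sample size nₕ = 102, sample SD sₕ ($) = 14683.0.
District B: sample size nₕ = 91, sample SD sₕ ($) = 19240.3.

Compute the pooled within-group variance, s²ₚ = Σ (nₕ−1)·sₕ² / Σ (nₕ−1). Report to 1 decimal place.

Degrees of freedom: 101 + 90 = 191.
Σ(nₕ−1)sₕ² = 101·215590489 + 90·370189144.09 = 55091662357.1.
s²ₚ = 55091662357.1 / 191 = 288438022.812... → 288438022.8.

288438022.8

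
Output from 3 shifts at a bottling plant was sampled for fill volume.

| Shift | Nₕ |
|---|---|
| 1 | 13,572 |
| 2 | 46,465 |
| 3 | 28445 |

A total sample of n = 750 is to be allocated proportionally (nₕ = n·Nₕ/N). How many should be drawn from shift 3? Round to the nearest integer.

241

N = 13572 + 46465 + 28445 = 88482.
n_3 = 750·28445/88482 = 241.108... → 241.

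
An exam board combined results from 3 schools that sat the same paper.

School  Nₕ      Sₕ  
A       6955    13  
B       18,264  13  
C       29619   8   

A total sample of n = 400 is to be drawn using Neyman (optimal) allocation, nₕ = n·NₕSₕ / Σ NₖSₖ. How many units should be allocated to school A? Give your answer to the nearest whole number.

64

Σ NₕSₕ = 6955·13 + 18264·13 + 29619·8 = 564799.
Share for A: 90415/564799 = 0.16008.
n_A = 400 × 0.16008 = 64.033... → 64.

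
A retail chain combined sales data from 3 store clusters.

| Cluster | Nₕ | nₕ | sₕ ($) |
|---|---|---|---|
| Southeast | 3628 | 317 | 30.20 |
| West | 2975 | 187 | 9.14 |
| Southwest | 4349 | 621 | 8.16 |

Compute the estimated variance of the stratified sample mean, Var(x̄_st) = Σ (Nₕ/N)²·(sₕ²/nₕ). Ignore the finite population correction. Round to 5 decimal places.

0.36559

N = 10952; Wₕ = Nₕ/N.
cluster Southeast: (3628/10952)²·30.20²/317 = 0.31572016
cluster West: (2975/10952)²·9.14²/187 = 0.03296384
cluster Southwest: (4349/10952)²·8.16²/621 = 0.01690755
Sum = 0.36559155 → 0.36559.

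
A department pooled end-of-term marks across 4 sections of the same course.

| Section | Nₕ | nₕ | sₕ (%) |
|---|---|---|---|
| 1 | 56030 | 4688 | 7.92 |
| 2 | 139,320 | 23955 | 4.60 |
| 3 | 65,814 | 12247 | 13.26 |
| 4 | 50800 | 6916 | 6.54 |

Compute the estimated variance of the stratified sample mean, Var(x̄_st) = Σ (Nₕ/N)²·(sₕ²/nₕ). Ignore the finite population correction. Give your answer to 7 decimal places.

N = 311964; Wₕ = Nₕ/N.
section 1: (56030/311964)²·7.92²/4688 = 0.0004316135
section 2: (139320/311964)²·4.60²/23955 = 0.0001761722
section 3: (65814/311964)²·13.26²/12247 = 0.0006389766
section 4: (50800/311964)²·6.54²/6916 = 0.0001639906
Sum = 0.0014107530 → 0.0014108.

0.0014108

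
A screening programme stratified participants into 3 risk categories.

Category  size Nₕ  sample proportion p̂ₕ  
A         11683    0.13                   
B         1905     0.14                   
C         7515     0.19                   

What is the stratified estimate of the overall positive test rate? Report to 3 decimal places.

0.152

Wₕ = Nₕ/N with N = 21103: 0.5536, 0.0903, 0.3561.
p̂_st = 0.5536·0.13 + 0.0903·0.14 + 0.3561·0.19 ≈ 0.15227... → 0.152.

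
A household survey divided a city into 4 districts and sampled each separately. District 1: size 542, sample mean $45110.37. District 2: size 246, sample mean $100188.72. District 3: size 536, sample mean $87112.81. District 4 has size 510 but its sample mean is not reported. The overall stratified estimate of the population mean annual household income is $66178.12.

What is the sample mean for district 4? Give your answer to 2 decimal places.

N = 542 + 246 + 536 + 510 = 1834.
Overall total = μ·N = 66178.12·1834 = 121370672.08.
Subtract the known strata: 542·45110.37 + 246·100188.72 + 536·87112.81 = 95788711.82.
Remaining total for district 4: 121370672.08 − 95788711.82 = 25581960.26.
Divide by its size: 25581960.26 / 510 = 50160.7064... → 50160.71.

50160.71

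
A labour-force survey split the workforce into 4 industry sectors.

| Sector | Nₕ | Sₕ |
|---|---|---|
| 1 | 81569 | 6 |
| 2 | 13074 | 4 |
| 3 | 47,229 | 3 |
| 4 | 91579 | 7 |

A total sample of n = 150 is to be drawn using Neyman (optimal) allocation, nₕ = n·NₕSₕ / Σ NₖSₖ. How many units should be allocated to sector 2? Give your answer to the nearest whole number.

1: NₕSₕ = 81569·6 = 489414
2: NₕSₕ = 13074·4 = 52296
3: NₕSₕ = 47229·3 = 141687
4: NₕSₕ = 91579·7 = 641053
Σ NₕSₕ = 1324450.
n_2 = 150·52296/1324450 = 5.923... → 6.

6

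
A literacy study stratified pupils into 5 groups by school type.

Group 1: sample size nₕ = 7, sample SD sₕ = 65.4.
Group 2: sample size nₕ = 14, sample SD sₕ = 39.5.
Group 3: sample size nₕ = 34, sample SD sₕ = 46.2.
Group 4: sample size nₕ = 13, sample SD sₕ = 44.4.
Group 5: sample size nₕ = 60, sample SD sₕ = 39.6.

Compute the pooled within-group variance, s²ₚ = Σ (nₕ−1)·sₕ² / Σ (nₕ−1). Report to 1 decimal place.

1890.7

1: (7−1)·65.4² = 6·4277.16 = 25662.96
2: (14−1)·39.5² = 13·1560.25 = 20283.25
3: (34−1)·46.2² = 33·2134.44 = 70436.52
4: (13−1)·44.4² = 12·1971.36 = 23656.32
5: (60−1)·39.6² = 59·1568.16 = 92521.44
Numerator = 232560.49; denominator = Σ(nₕ−1) = 123.
s²ₚ = 232560.49/123 = 1890.736... → 1890.7.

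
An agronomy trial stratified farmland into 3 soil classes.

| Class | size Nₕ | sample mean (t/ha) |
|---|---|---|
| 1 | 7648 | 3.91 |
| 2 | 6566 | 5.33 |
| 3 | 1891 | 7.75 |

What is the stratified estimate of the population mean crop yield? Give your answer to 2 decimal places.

N = 7648 + 6566 + 1891 = 16105.
The stratified mean weights each stratum mean by its population share Nₕ/N.
Σ Nₕx̄ₕ = 7648·3.91 + 6566·5.33 + 1891·7.75 = 29903.68 + 34996.78 + 14655.25 = 79555.71.
Divide by N: 79555.71 / 16105 = 4.9398... → 4.94.

4.94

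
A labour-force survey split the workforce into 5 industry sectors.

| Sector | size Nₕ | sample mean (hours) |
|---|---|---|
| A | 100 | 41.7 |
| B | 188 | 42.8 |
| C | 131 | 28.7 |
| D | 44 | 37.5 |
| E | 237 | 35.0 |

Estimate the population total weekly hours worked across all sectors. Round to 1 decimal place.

A: 100·41.7 = 4170
B: 188·42.8 = 8046.4
C: 131·28.7 = 3759.7
D: 44·37.5 = 1650
E: 237·35.0 = 8295
τ̂ = Σ Nₕx̄ₕ = 25921.1.

25921.1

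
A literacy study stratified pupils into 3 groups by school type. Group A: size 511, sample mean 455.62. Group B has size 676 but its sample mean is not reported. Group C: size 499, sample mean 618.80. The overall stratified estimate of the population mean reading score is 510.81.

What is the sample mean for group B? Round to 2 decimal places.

472.81

N = 511 + 676 + 499 = 1686.
Overall total = μ·N = 510.81·1686 = 861225.66.
Subtract the known strata: 511·455.62 + 499·618.80 = 541603.02.
Remaining total for group B: 861225.66 − 541603.02 = 319622.64.
Divide by its size: 319622.64 / 676 = 472.8146... → 472.81.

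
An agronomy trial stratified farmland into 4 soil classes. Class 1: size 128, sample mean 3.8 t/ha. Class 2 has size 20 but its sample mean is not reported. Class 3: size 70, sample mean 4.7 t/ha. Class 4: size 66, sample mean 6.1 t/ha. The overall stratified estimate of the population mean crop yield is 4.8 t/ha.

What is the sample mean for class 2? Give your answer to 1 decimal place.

7.3

Σ Nₕx̄ₕ = N·μ, so 20·x̄_2 = 284·4.8 − (128·3.8 + 70·4.7 + 66·6.1).
= 1363.2 − 1218 = 145.2.
x̄_2 = 145.2 / 20 = 7.26 → 7.3.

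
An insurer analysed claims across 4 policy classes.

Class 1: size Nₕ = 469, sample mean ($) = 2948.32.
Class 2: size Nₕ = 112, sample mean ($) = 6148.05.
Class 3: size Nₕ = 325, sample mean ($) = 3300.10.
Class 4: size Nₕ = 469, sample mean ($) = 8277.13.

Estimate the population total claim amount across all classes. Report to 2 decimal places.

Population total = Σ Nₕ·x̄ₕ (each stratum's size times its mean).
469·2948.32 + 112·6148.05 + 325·3300.10 + 469·8277.13 = 1382762.08 + 688581.6 + 1072532.5 + 3881973.97 = 7025850.15.

7025850.15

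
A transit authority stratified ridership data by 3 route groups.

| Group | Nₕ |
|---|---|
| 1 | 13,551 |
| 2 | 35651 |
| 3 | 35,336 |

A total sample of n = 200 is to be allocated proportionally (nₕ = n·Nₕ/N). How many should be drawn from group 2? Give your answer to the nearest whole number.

84

N = 13551 + 35651 + 35336 = 84538.
n_2 = 200·35651/84538 = 84.343... → 84.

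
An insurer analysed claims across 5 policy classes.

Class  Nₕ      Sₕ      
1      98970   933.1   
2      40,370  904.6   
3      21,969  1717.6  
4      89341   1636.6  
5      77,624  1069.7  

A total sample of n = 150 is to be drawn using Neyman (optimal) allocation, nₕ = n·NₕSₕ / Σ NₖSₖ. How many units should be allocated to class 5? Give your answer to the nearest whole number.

1: NₕSₕ = 98970·933.1 = 92348907
2: NₕSₕ = 40370·904.6 = 36518702
3: NₕSₕ = 21969·1717.6 = 37733954.4
4: NₕSₕ = 89341·1636.6 = 146215480.6
5: NₕSₕ = 77624·1069.7 = 83034392.8
Σ NₕSₕ = 395851436.8.
n_5 = 150·83034392.8/395851436.8 = 31.464... → 31.

31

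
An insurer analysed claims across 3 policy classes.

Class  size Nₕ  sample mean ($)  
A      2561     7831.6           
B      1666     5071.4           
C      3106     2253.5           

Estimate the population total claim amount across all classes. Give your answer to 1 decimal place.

35505051.0

A: 2561·7831.6 = 20056727.6
B: 1666·5071.4 = 8448952.4
C: 3106·2253.5 = 6999371
τ̂ = Σ Nₕx̄ₕ = 35505051.0.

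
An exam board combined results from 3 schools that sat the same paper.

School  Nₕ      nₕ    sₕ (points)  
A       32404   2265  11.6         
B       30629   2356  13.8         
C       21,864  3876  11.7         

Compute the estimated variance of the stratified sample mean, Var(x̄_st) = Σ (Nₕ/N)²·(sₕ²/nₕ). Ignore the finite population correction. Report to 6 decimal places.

N = 84897. Term for each stratum: Wₕ²sₕ²/nₕ.
Var(x̄_st) = 0.008654866 + 0.010521165 + 0.002342408 = 0.021518439 → 0.021518.

0.021518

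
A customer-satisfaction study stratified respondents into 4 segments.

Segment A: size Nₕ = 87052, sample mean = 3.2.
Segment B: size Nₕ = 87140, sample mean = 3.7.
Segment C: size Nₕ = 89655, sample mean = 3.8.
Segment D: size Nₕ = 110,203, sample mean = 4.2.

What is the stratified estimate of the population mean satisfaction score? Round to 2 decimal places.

N = 87052 + 87140 + 89655 + 110203 = 374050.
The stratified mean weights each stratum mean by its population share Nₕ/N.
Σ Nₕx̄ₕ = 87052·3.2 + 87140·3.7 + 89655·3.8 + 110203·4.2 = 278566.4 + 322418 + 340689 + 462852.6 = 1404526.
Divide by N: 1404526 / 374050 = 3.7549... → 3.75.

3.75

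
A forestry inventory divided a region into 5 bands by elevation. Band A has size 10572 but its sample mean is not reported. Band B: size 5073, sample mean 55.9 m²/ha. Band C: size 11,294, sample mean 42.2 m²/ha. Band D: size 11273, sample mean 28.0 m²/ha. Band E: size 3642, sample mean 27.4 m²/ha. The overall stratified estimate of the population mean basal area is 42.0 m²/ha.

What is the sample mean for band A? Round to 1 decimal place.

55.1

N = 10572 + 5073 + 11294 + 11273 + 3642 = 41854.
Overall total = μ·N = 42.0·41854 = 1757868.
Subtract the known strata: 5073·55.9 + 11294·42.2 + 11273·28.0 + 3642·27.4 = 1175622.3.
Remaining total for band A: 1757868 − 1175622.3 = 582245.7.
Divide by its size: 582245.7 / 10572 = 55.074... → 55.1.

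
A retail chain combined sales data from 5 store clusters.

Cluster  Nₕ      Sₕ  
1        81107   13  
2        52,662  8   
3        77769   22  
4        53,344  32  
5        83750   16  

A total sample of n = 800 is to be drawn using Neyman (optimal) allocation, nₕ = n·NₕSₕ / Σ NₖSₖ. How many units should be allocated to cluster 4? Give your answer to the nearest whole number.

219

1: NₕSₕ = 81107·13 = 1054391
2: NₕSₕ = 52662·8 = 421296
3: NₕSₕ = 77769·22 = 1710918
4: NₕSₕ = 53344·32 = 1707008
5: NₕSₕ = 83750·16 = 1340000
Σ NₕSₕ = 6233613.
n_4 = 800·1707008/6233613 = 219.071... → 219.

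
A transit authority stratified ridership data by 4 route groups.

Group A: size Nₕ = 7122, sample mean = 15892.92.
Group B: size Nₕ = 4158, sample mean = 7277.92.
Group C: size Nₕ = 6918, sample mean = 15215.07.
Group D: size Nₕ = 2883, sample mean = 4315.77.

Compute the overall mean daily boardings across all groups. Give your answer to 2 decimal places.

x̄_st = (Σ Nₕx̄ₕ) / (Σ Nₕ) = (7122·15892.92 + 4158·7277.92 + 6918·15215.07 + 2883·4315.77) / 21081
= 261151186.77 / 21081 = 12387.9886... → 12387.99.

12387.99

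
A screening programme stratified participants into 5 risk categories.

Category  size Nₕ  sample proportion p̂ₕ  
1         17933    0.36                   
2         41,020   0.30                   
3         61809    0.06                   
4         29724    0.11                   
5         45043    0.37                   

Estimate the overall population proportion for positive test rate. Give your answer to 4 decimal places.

0.2169

Wₕ = Nₕ/N with N = 195529: 0.0917, 0.2098, 0.3161, 0.1520, 0.2304.
p̂_st = 0.0917·0.36 + 0.2098·0.30 + 0.3161·0.06 + 0.1520·0.11 + 0.2304·0.37 ≈ 0.216878... → 0.2169.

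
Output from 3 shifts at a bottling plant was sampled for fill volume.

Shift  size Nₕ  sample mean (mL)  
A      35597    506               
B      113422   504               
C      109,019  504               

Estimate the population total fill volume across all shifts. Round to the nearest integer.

A: 35597·506 = 18012082
B: 113422·504 = 57164688
C: 109019·504 = 54945576
τ̂ = Σ Nₕx̄ₕ = 130122346.

130122346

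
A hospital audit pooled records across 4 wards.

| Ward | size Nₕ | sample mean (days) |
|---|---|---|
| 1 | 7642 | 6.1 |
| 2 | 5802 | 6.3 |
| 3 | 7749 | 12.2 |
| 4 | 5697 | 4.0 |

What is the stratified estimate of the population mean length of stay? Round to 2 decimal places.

N = 26890; weights Wₕ = Nₕ/N = (0.2842, 0.2158, 0.2882, 0.2119).
x̄_st = Σ Wₕ·x̄ₕ = 0.2842·6.1 + 0.2158·6.3 + 0.2882·12.2 + 0.2119·4.0 ≈ 7.4561...
→ 7.46.

7.46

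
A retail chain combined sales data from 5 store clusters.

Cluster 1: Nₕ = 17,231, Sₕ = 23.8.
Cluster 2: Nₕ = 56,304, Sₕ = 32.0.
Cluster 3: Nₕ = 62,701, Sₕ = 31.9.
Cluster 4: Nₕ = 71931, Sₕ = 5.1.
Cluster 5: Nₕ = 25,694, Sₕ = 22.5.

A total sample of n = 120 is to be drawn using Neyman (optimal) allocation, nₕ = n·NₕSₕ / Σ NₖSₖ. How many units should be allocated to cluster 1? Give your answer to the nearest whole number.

10

Σ NₕSₕ = 17231·23.8 + 56304·32.0 + 62701·31.9 + 71931·5.1 + 25694·22.5 = 5156950.8.
Share for 1: 410097.8/5156950.8 = 0.07952.
n_1 = 120 × 0.07952 = 9.543... → 10.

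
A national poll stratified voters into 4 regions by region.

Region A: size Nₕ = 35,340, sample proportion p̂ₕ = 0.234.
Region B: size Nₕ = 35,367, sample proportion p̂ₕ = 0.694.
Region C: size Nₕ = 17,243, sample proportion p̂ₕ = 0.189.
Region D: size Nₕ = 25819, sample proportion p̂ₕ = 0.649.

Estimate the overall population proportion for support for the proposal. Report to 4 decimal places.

N = 35340 + 35367 + 17243 + 25819 = 113769.
Overall proportion = Σ (Nₕ/N)·p̂ₕ.
Σ Nₕp̂ₕ = 8269.56 + 24544.698 + 3258.927 + 16756.531 = 52829.716.
52829.716 / 113769 = 0.464360... → 0.4644.

0.4644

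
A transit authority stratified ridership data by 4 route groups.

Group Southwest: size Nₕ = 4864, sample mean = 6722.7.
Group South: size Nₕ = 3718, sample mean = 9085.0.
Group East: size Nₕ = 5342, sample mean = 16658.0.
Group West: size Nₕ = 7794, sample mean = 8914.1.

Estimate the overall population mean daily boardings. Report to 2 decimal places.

10357.34

N = 4864 + 3718 + 5342 + 7794 = 21718.
Overall mean = Σ (Nₕ/N)·x̄ₕ — weight by population share, not a simple average.
Σ Nₕx̄ₕ = 4864·6722.7 + 3718·9085.0 + 5342·16658.0 + 7794·8914.1 = 32699212.8 + 33778030 + 88987036 + 69476495.4 = 224940774.2.
Divide by N: 224940774.2 / 21718 = 10357.3430... → 10357.34.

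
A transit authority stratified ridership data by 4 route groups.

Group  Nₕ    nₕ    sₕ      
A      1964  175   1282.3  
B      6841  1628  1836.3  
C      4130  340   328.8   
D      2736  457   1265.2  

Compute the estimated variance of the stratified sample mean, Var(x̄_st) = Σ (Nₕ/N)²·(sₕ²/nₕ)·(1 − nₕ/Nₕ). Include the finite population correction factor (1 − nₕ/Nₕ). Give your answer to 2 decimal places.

544.41

N = 15671; Wₕ = Nₕ/N.
group A: (1964/15671)²·1282.3²/175·(1 − 175/1964) = 134.43106
group B: (6841/15671)²·1836.3²/1628·(1 − 1628/6841) = 300.77848
group C: (4130/15671)²·328.8²/340·(1 − 340/4130) = 20.26658
group D: (2736/15671)²·1265.2²/457·(1 − 457/2736) = 88.93427
Sum = 544.41040 → 544.41.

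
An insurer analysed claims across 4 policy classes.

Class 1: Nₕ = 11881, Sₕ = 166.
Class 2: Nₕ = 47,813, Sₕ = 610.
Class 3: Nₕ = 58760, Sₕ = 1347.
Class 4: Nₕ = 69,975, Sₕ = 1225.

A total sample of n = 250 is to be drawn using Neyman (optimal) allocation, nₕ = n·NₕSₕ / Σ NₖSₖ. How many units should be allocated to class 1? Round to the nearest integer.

3

Σ NₕSₕ = 11881·166 + 47813·610 + 58760·1347 + 69975·1225 = 196007271.
Share for 1: 1972246/196007271 = 0.01006.
n_1 = 250 × 0.01006 = 2.516... → 3.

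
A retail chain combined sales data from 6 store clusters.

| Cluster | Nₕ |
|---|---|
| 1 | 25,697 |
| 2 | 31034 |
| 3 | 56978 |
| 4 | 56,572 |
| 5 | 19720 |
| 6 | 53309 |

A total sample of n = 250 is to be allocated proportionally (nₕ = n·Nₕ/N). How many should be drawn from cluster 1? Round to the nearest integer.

Share of cluster 1 = 25697/243310 = 0.10561.
Allocate 250 × 0.10561 = 26.404... → 26.

26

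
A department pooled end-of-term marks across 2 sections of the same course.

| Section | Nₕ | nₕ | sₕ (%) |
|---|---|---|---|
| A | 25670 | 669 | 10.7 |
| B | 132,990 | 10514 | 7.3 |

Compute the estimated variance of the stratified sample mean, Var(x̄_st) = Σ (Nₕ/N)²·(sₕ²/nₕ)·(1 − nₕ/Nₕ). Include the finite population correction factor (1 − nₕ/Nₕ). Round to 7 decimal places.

0.0076426

N = 158660. Term for each stratum: Wₕ²sₕ²/nₕ·(1−nₕ/Nₕ).
Var(x̄_st) = 0.0043630459 + 0.0032795392 = 0.0076425852 → 0.0076426.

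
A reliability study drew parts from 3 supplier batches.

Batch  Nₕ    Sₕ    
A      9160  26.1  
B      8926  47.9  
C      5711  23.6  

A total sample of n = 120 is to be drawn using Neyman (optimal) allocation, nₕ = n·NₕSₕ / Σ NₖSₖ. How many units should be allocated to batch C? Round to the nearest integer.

20

A: NₕSₕ = 9160·26.1 = 239076
B: NₕSₕ = 8926·47.9 = 427555.4
C: NₕSₕ = 5711·23.6 = 134779.6
Σ NₕSₕ = 801411.
n_C = 120·134779.6/801411 = 20.181... → 20.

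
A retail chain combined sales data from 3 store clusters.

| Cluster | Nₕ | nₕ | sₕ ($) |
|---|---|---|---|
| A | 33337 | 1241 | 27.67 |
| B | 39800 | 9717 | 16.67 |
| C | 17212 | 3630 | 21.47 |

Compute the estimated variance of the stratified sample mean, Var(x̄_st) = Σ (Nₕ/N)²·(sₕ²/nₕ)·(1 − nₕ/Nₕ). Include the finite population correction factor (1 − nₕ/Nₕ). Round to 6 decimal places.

0.088699

N = 90349. Term for each stratum: Wₕ²sₕ²/nₕ·(1−nₕ/Nₕ).
Var(x̄_st) = 0.080868104 + 0.004194658 + 0.003636686 = 0.088699448 → 0.088699.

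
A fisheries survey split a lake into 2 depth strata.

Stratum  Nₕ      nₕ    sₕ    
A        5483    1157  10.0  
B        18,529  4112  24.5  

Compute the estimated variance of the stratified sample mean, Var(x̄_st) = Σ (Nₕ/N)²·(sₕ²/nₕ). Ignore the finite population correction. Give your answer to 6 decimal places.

N = 24012; Wₕ = Nₕ/N.
stratum A: (5483/24012)²·10.0²/1157 = 0.004506574
stratum B: (18529/24012)²·24.5²/4112 = 0.086921329
Sum = 0.091427902 → 0.091428.

0.091428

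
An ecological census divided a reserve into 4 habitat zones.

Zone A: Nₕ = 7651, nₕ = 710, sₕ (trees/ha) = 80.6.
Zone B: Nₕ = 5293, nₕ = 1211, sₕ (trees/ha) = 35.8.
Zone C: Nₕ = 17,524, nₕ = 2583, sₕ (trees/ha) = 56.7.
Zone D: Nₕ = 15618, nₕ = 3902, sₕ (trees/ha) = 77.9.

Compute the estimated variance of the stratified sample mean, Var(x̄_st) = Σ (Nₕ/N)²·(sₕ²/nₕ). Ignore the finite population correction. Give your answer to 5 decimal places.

N = 46086. Term for each stratum: Wₕ²sₕ²/nₕ.
Var(x̄_st) = 0.25217969 + 0.01396007 + 0.17995759 + 0.17860781 = 0.62470517 → 0.62471.

0.62471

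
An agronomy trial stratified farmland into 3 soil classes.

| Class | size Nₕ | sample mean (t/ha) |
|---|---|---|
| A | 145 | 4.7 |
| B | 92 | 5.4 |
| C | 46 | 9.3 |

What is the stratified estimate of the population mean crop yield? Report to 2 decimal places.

N = 283; weights Wₕ = Nₕ/N = (0.5124, 0.3251, 0.1625).
x̄_st = Σ Wₕ·x̄ₕ = 0.5124·4.7 + 0.3251·5.4 + 0.1625·9.3 ≈ 5.6753...
→ 5.68.

5.68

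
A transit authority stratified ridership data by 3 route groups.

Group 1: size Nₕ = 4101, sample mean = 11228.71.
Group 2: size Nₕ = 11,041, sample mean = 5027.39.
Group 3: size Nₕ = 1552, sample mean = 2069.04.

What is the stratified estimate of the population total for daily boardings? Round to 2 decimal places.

Estimate total by summing Nₕ·x̄ₕ over strata.
4101·11228.71 + 11041·5027.39 + 1552·2069.04 = 46048939.71 + 55507412.99 + 3211150.08 = 104767502.78.

104767502.78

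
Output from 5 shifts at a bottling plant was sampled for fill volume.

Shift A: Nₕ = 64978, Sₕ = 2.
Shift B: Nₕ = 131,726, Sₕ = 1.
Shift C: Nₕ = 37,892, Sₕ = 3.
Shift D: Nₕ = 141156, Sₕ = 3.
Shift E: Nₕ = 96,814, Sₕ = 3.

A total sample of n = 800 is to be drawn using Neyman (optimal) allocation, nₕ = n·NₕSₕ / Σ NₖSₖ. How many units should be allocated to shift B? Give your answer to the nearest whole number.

97

A: NₕSₕ = 64978·2 = 129956
B: NₕSₕ = 131726·1 = 131726
C: NₕSₕ = 37892·3 = 113676
D: NₕSₕ = 141156·3 = 423468
E: NₕSₕ = 96814·3 = 290442
Σ NₕSₕ = 1089268.
n_B = 800·131726/1089268 = 96.745... → 97.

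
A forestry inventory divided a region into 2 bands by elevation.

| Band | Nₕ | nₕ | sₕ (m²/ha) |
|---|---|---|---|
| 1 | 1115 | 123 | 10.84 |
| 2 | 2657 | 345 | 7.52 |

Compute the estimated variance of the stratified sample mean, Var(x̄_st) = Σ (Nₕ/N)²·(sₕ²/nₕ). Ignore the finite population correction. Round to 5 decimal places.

N = 3772. Term for each stratum: Wₕ²sₕ²/nₕ.
Var(x̄_st) = 0.08347565 + 0.08133104 = 0.16480669 → 0.16481.

0.16481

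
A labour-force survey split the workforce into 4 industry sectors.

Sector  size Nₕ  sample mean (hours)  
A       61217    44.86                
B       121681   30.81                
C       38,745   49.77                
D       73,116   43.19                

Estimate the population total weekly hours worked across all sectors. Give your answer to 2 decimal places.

Population total = Σ Nₕ·x̄ₕ (each stratum's size times its mean).
61217·44.86 + 121681·30.81 + 38745·49.77 + 73116·43.19 = 2746194.62 + 3748991.61 + 1928338.65 + 3157880.04 = 11581404.92.

11581404.92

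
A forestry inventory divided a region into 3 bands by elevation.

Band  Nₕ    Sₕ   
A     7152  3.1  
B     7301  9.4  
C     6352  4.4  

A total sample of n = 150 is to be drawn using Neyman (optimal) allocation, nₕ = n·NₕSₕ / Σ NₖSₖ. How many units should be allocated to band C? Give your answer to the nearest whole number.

35

A: NₕSₕ = 7152·3.1 = 22171.2
B: NₕSₕ = 7301·9.4 = 68629.4
C: NₕSₕ = 6352·4.4 = 27948.8
Σ NₕSₕ = 118749.4.
n_C = 150·27948.8/118749.4 = 35.304... → 35.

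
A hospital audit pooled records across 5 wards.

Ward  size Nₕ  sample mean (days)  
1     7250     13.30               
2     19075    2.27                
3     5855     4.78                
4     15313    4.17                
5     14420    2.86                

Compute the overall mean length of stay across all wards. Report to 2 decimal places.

4.41

N = 61913; weights Wₕ = Nₕ/N = (0.1171, 0.3081, 0.0946, 0.2473, 0.2329).
x̄_st = Σ Wₕ·x̄ₕ = 0.1171·13.30 + 0.3081·2.27 + 0.0946·4.78 + 0.2473·4.17 + 0.2329·2.86 ≈ 4.4063...
→ 4.41.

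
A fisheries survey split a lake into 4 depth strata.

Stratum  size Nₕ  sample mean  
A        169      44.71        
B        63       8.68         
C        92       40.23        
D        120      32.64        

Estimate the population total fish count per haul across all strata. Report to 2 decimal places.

15720.79

A: 169·44.71 = 7555.99
B: 63·8.68 = 546.84
C: 92·40.23 = 3701.16
D: 120·32.64 = 3916.8
τ̂ = Σ Nₕx̄ₕ = 15720.79.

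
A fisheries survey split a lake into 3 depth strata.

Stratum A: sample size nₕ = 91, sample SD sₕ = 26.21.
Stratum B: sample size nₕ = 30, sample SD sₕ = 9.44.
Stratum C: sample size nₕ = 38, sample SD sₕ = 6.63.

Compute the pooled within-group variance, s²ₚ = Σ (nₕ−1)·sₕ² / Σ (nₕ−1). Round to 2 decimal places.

423.32

A: (91−1)·26.21² = 90·686.9641 = 61826.769
B: (30−1)·9.44² = 29·89.1136 = 2584.2944
C: (38−1)·6.63² = 37·43.9569 = 1626.4053
Numerator = 66037.4687; denominator = Σ(nₕ−1) = 156.
s²ₚ = 66037.4687/156 = 423.3171... → 423.32.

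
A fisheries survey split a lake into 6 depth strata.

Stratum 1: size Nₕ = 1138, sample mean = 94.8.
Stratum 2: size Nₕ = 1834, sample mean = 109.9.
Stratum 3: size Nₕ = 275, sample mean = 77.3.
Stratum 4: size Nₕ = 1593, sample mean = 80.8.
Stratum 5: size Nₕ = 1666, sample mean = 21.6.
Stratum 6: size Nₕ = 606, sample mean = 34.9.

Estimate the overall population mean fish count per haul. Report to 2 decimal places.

72.63

N = 1138 + 1834 + 275 + 1593 + 1666 + 606 = 7112.
Weight each subgroup mean by Nₕ/N and sum.
Σ Nₕx̄ₕ = 1138·94.8 + 1834·109.9 + 275·77.3 + 1593·80.8 + 1666·21.6 + 606·34.9 = 107882.4 + 201556.6 + 21257.5 + 128714.4 + 35985.6 + 21149.4 = 516545.9.
Divide by N: 516545.9 / 7112 = 72.6302... → 72.63.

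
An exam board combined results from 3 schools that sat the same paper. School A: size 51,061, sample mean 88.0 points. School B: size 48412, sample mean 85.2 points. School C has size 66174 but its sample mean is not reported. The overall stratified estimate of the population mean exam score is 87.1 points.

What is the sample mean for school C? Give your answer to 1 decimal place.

87.8

Σ Nₕx̄ₕ = N·μ, so 66174·x̄_C = 165647·87.1 − (51061·88.0 + 48412·85.2).
= 14427853.7 − 8618070.4 = 5809783.3.
x̄_C = 5809783.3 / 66174 = 87.796... → 87.8.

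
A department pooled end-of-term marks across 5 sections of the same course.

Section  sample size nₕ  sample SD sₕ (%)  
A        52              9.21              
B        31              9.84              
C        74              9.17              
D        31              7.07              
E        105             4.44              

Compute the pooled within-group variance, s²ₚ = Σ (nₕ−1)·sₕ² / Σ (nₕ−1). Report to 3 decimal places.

58.747

Degrees of freedom: 51 + 30 + 73 + 30 + 104 = 288.
Σ(nₕ−1)sₕ² = 51·84.8241 + 30·96.8256 + 73·84.0889 + 30·49.9849 + 104·19.7136 = 16919.0482.
s²ₚ = 16919.0482 / 288 = 58.74670... → 58.747.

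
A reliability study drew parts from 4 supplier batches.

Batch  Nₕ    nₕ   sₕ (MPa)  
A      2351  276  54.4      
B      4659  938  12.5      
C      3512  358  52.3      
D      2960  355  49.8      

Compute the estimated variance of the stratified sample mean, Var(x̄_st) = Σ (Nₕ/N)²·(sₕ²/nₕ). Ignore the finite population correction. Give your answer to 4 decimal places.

N = 13482. Term for each stratum: Wₕ²sₕ²/nₕ.
Var(x̄_st) = 0.3260508 + 0.0198927 + 0.5184665 + 0.3367481 = 1.2011581 → 1.2012.

1.2012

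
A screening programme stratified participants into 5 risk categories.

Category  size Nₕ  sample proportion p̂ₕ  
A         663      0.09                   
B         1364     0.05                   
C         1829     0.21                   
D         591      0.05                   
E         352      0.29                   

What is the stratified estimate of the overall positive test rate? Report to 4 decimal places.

N = 663 + 1364 + 1829 + 591 + 352 = 4799.
Overall proportion = Σ (Nₕ/N)·p̂ₕ.
Σ Nₕp̂ₕ = 59.67 + 68.2 + 384.09 + 29.55 + 102.08 = 643.59.
643.59 / 4799 = 0.134109... → 0.1341.

0.1341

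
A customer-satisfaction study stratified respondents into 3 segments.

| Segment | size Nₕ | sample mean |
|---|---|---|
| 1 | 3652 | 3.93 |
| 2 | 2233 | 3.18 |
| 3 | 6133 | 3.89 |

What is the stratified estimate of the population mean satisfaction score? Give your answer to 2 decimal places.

N = 3652 + 2233 + 6133 = 12018.
Weight each subgroup mean by Nₕ/N and sum.
Σ Nₕx̄ₕ = 3652·3.93 + 2233·3.18 + 6133·3.89 = 14352.36 + 7100.94 + 23857.37 = 45310.67.
Divide by N: 45310.67 / 12018 = 3.7702... → 3.77.

3.77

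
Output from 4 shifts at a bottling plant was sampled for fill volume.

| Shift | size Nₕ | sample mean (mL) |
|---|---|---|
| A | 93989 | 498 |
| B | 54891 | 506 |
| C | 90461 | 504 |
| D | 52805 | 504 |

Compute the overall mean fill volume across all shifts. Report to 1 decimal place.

N = 93989 + 54891 + 90461 + 52805 = 292146.
The stratified mean weights each stratum mean by its population share Nₕ/N.
Σ Nₕx̄ₕ = 93989·498 + 54891·506 + 90461·504 + 52805·504 = 46806522 + 27774846 + 45592344 + 26613720 = 146787432.
Divide by N: 146787432 / 292146 = 502.445... → 502.4.

502.4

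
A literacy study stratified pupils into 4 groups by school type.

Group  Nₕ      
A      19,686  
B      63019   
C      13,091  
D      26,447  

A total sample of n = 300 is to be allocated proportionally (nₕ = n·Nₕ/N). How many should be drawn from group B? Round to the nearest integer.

N = 19686 + 63019 + 13091 + 26447 = 122243.
n_B = 300·63019/122243 = 154.657... → 155.

155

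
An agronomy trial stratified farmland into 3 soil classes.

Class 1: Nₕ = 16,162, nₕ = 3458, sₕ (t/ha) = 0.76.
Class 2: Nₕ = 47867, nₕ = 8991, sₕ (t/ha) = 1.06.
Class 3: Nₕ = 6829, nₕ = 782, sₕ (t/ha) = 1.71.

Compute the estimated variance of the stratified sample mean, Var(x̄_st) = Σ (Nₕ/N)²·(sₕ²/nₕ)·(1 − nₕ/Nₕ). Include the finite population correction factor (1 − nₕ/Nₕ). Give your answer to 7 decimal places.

N = 70858. Term for each stratum: Wₕ²sₕ²/nₕ·(1−nₕ/Nₕ).
Var(x̄_st) = 0.0000068306 + 0.0000463174 + 0.0000307542 = 0.0000839022 → 0.0000839.

0.0000839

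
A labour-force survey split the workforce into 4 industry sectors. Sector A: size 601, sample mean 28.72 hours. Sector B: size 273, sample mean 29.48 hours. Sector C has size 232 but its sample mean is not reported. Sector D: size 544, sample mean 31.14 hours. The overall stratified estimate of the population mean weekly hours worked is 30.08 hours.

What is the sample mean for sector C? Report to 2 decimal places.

N = 601 + 273 + 232 + 544 = 1650.
Overall total = μ·N = 30.08·1650 = 49632.
Subtract the known strata: 601·28.72 + 273·29.48 + 544·31.14 = 42248.92.
Remaining total for sector C: 49632 − 42248.92 = 7383.08.
Divide by its size: 7383.08 / 232 = 31.8236... → 31.82.

31.82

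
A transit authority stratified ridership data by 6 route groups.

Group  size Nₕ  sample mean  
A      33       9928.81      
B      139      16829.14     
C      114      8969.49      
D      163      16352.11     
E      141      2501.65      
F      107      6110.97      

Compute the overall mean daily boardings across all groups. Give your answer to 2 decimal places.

N = 33 + 139 + 114 + 163 + 141 + 107 = 697.
Overall mean = Σ (Nₕ/N)·x̄ₕ — weight by population share, not a simple average.
Σ Nₕx̄ₕ = 33·9928.81 + 139·16829.14 + 114·8969.49 + 163·16352.11 + 141·2501.65 + 107·6110.97 = 327650.73 + 2339250.46 + 1022521.86 + 2665393.93 + 352732.65 + 653873.79 = 7361423.42.
Divide by N: 7361423.42 / 697 = 10561.5831... → 10561.58.

10561.58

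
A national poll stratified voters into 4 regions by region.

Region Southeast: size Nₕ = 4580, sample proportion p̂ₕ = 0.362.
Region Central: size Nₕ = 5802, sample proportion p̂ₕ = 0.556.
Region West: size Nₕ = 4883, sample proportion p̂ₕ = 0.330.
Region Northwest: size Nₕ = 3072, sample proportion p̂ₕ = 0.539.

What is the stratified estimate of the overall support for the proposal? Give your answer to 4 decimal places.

Wₕ = Nₕ/N with N = 18337: 0.2498, 0.3164, 0.2663, 0.1675.
p̂_st = 0.2498·0.362 + 0.3164·0.556 + 0.2663·0.330 + 0.1675·0.539 ≈ 0.444515... → 0.4445.

0.4445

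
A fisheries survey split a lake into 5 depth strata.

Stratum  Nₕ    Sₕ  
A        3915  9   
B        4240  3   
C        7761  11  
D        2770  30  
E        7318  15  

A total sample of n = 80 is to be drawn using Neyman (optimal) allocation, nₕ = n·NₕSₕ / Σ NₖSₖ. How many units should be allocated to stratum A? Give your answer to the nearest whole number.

A: NₕSₕ = 3915·9 = 35235
B: NₕSₕ = 4240·3 = 12720
C: NₕSₕ = 7761·11 = 85371
D: NₕSₕ = 2770·30 = 83100
E: NₕSₕ = 7318·15 = 109770
Σ NₕSₕ = 326196.
n_A = 80·35235/326196 = 8.641... → 9.

9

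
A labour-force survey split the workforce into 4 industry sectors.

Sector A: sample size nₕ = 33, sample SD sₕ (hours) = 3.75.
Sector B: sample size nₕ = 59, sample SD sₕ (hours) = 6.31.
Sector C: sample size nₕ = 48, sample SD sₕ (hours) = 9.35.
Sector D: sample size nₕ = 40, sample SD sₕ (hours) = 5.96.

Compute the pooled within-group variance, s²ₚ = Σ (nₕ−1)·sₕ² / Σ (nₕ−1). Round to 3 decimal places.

46.895

Degrees of freedom: 32 + 58 + 47 + 39 = 176.
Σ(nₕ−1)sₕ² = 32·14.0625 + 58·39.8161 + 47·87.4225 + 39·35.5216 = 8253.5337.
s²ₚ = 8253.5337 / 176 = 46.89508... → 46.895.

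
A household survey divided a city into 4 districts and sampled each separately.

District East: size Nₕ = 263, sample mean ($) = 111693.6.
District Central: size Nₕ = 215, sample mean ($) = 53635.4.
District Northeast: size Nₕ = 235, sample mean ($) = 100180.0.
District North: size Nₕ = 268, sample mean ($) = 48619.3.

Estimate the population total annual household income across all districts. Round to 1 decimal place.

Estimate total by summing Nₕ·x̄ₕ over strata.
263·111693.6 + 215·53635.4 + 235·100180.0 + 268·48619.3 = 29375416.8 + 11531611 + 23542300 + 13029972.4 = 77479300.2.

77479300.2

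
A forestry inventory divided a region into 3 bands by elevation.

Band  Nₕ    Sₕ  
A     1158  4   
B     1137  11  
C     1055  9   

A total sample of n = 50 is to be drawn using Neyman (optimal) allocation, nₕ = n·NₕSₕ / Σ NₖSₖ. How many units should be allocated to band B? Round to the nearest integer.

Σ NₕSₕ = 1158·4 + 1137·11 + 1055·9 = 26634.
Share for B: 12507/26634 = 0.46959.
n_B = 50 × 0.46959 = 23.479... → 23.

23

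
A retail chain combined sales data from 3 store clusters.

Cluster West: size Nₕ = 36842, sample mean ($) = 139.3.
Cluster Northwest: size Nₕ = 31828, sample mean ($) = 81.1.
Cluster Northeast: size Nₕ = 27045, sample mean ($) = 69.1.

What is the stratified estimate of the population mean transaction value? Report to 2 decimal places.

100.11

N = 36842 + 31828 + 27045 = 95715.
Overall mean = Σ (Nₕ/N)·x̄ₕ — weight by population share, not a simple average.
Σ Nₕx̄ₕ = 36842·139.3 + 31828·81.1 + 27045·69.1 = 5132090.6 + 2581250.8 + 1868809.5 = 9582150.9.
Divide by N: 9582150.9 / 95715 = 100.1113... → 100.11.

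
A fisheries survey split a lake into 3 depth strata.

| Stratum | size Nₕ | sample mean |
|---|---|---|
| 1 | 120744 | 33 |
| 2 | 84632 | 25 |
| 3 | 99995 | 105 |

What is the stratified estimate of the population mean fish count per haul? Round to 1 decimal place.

N = 120744 + 84632 + 99995 = 305371.
Weight each subgroup mean by Nₕ/N and sum.
Σ Nₕx̄ₕ = 120744·33 + 84632·25 + 99995·105 = 3984552 + 2115800 + 10499475 = 16599827.
Divide by N: 16599827 / 305371 = 54.360... → 54.4.

54.4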